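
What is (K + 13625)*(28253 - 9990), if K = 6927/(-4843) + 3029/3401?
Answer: 4098382874539485/16471043 ≈ 2.4882e+8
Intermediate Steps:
K = -8889280/16471043 (K = 6927*(-1/4843) + 3029*(1/3401) = -6927/4843 + 3029/3401 = -8889280/16471043 ≈ -0.53969)
(K + 13625)*(28253 - 9990) = (-8889280/16471043 + 13625)*(28253 - 9990) = (224409071595/16471043)*18263 = 4098382874539485/16471043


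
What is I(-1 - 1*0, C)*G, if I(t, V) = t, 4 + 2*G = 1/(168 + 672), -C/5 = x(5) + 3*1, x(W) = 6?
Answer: 3359/1680 ≈ 1.9994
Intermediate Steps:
C = -45 (C = -5*(6 + 3*1) = -5*(6 + 3) = -5*9 = -45)
G = -3359/1680 (G = -2 + 1/(2*(168 + 672)) = -2 + (½)/840 = -2 + (½)*(1/840) = -2 + 1/1680 = -3359/1680 ≈ -1.9994)
I(-1 - 1*0, C)*G = (-1 - 1*0)*(-3359/1680) = (-1 + 0)*(-3359/1680) = -1*(-3359/1680) = 3359/1680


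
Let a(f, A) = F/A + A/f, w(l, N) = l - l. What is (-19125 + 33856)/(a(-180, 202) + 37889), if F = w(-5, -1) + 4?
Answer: 133904790/344400989 ≈ 0.38880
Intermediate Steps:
w(l, N) = 0
F = 4 (F = 0 + 4 = 4)
a(f, A) = 4/A + A/f
(-19125 + 33856)/(a(-180, 202) + 37889) = (-19125 + 33856)/((4/202 + 202/(-180)) + 37889) = 14731/((4*(1/202) + 202*(-1/180)) + 37889) = 14731/((2/101 - 101/90) + 37889) = 14731/(-10021/9090 + 37889) = 14731/(344400989/9090) = 14731*(9090/344400989) = 133904790/344400989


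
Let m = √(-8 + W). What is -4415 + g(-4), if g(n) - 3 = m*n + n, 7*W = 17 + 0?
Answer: -4416 - 4*I*√273/7 ≈ -4416.0 - 9.4415*I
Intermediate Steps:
W = 17/7 (W = (17 + 0)/7 = (⅐)*17 = 17/7 ≈ 2.4286)
m = I*√273/7 (m = √(-8 + 17/7) = √(-39/7) = I*√273/7 ≈ 2.3604*I)
g(n) = 3 + n + I*n*√273/7 (g(n) = 3 + ((I*√273/7)*n + n) = 3 + (I*n*√273/7 + n) = 3 + (n + I*n*√273/7) = 3 + n + I*n*√273/7)
-4415 + g(-4) = -4415 + (3 - 4 + (⅐)*I*(-4)*√273) = -4415 + (3 - 4 - 4*I*√273/7) = -4415 + (-1 - 4*I*√273/7) = -4416 - 4*I*√273/7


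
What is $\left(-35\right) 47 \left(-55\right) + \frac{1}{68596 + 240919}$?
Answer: $\frac{28003369626}{309515} \approx 90475.0$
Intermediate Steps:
$\left(-35\right) 47 \left(-55\right) + \frac{1}{68596 + 240919} = \left(-1645\right) \left(-55\right) + \frac{1}{309515} = 90475 + \frac{1}{309515} = \frac{28003369626}{309515}$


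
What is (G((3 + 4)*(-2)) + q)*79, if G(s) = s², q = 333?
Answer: 41791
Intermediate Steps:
(G((3 + 4)*(-2)) + q)*79 = (((3 + 4)*(-2))² + 333)*79 = ((7*(-2))² + 333)*79 = ((-14)² + 333)*79 = (196 + 333)*79 = 529*79 = 41791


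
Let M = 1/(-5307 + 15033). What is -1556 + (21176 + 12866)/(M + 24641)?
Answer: -372577326560/239658367 ≈ -1554.6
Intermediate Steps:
M = 1/9726 ≈ 0.00010282
-1556 + (21176 + 12866)/(M + 24641) = -1556 + (21176 + 12866)/(1/9726 + 24641) = -1556 + 34042/(239658367/9726) = -1556 + 34042*(9726/239658367) = -1556 + 331092492/239658367 = -372577326560/239658367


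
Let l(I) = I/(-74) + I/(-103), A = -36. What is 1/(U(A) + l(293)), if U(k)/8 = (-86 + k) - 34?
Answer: -7622/9564117 ≈ -0.00079694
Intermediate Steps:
l(I) = -177*I/7622 (l(I) = I*(-1/74) + I*(-1/103) = -I/74 - I/103 = -177*I/7622)
U(k) = -960 + 8*k (U(k) = 8*((-86 + k) - 34) = 8*(-120 + k) = -960 + 8*k)
1/(U(A) + l(293)) = 1/((-960 + 8*(-36)) - 177/7622*293) = 1/((-960 - 288) - 51861/7622) = 1/(-1248 - 51861/7622) = 1/(-9564117/7622) = -7622/9564117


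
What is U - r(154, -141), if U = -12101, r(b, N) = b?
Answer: -12255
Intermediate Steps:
U - r(154, -141) = -12101 - 1*154 = -12101 - 154 = -12255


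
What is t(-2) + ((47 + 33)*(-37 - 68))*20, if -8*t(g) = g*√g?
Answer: -168000 + I*√2/4 ≈ -1.68e+5 + 0.35355*I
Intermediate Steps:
t(g) = -g^(3/2)/8 (t(g) = -g*√g/8 = -g^(3/2)/8)
t(-2) + ((47 + 33)*(-37 - 68))*20 = -(-1)*I*√2/4 + ((47 + 33)*(-37 - 68))*20 = -(-1)*I*√2/4 + (80*(-105))*20 = I*√2/4 - 8400*20 = I*√2/4 - 168000 = -168000 + I*√2/4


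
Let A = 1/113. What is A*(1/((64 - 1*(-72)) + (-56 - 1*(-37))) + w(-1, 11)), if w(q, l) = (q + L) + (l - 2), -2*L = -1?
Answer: 1991/26442 ≈ 0.075297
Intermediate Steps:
L = 1/2 (L = -1/2*(-1) = 1/2 ≈ 0.50000)
w(q, l) = -3/2 + l + q (w(q, l) = (q + 1/2) + (l - 2) = (1/2 + q) + (-2 + l) = -3/2 + l + q)
A = 1/113 ≈ 0.0088496
A*(1/((64 - 1*(-72)) + (-56 - 1*(-37))) + w(-1, 11)) = (1/((64 - 1*(-72)) + (-56 - 1*(-37))) + (-3/2 + 11 - 1))/113 = (1/((64 + 72) + (-56 + 37)) + 17/2)/113 = (1/(136 - 19) + 17/2)/113 = (1/117 + 17/2)/113 = (1/113)*(1991/234) = 1991/26442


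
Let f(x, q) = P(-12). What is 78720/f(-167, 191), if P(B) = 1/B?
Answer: -944640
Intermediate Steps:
f(x, q) = -1/12 (f(x, q) = 1/(-12) = -1/12)
78720/f(-167, 191) = 78720/(-1/12) = 78720*(-12) = -944640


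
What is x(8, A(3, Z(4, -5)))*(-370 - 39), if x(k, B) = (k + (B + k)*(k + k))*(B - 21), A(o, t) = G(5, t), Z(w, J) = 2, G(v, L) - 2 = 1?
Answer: 1354608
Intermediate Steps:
G(v, L) = 3 (G(v, L) = 2 + 1 = 3)
A(o, t) = 3
x(k, B) = (-21 + B)*(k + 2*k*(B + k)) (x(k, B) = (k + (B + k)*(2*k))*(-21 + B) = (k + 2*k*(B + k))*(-21 + B) = (-21 + B)*(k + 2*k*(B + k)))
x(8, A(3, Z(4, -5)))*(-370 - 39) = (8*(-21 - 42*8 - 41*3 + 2*3² + 2*3*8))*(-370 - 39) = (8*(-21 - 336 - 123 + 2*9 + 48))*(-409) = (8*(-21 - 336 - 123 + 18 + 48))*(-409) = (8*(-414))*(-409) = -3312*(-409) = 1354608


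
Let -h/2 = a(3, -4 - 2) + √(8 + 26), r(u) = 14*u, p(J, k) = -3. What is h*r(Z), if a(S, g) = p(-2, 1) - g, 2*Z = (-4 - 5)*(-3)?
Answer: -1134 - 378*√34 ≈ -3338.1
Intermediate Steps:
Z = 27/2 (Z = ((-4 - 5)*(-3))/2 = (-9*(-3))/2 = (½)*27 = 27/2 ≈ 13.500)
a(S, g) = -3 - g
h = -6 - 2*√34 (h = -2*((-3 - (-4 - 2)) + √(8 + 26)) = -2*((-3 - 1*(-6)) + √34) = -2*((-3 + 6) + √34) = -2*(3 + √34) = -6 - 2*√34 ≈ -17.662)
h*r(Z) = (-6 - 2*√34)*(14*(27/2)) = (-6 - 2*√34)*189 = -1134 - 378*√34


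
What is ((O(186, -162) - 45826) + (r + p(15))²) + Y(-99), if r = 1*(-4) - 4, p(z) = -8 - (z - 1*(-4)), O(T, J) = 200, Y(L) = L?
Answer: -44500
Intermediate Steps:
p(z) = -12 - z (p(z) = -8 - (z + 4) = -8 - (4 + z) = -8 + (-4 - z) = -12 - z)
r = -8 (r = -4 - 4 = -8)
((O(186, -162) - 45826) + (r + p(15))²) + Y(-99) = ((200 - 45826) + (-8 + (-12 - 1*15))²) - 99 = (-45626 + (-8 + (-12 - 15))²) - 99 = (-45626 + (-8 - 27)²) - 99 = (-45626 + (-35)²) - 99 = (-45626 + 1225) - 99 = -44401 - 99 = -44500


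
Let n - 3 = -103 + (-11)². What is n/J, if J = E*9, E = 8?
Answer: 7/24 ≈ 0.29167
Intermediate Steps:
J = 72 (J = 8*9 = 72)
n = 21 (n = 3 + (-103 + (-11)²) = 3 + (-103 + 121) = 3 + 18 = 21)
n/J = 21/72 = 21*(1/72) = 7/24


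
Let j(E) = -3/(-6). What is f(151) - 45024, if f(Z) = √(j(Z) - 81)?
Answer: -45024 + I*√322/2 ≈ -45024.0 + 8.9722*I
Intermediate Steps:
j(E) = ½ (j(E) = -3*(-⅙) = ½)
f(Z) = I*√322/2 (f(Z) = √(½ - 81) = √(-161/2) = I*√322/2)
f(151) - 45024 = I*√322/2 - 45024 = -45024 + I*√322/2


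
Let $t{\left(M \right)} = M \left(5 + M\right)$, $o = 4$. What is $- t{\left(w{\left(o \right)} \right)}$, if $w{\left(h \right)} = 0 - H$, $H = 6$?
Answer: $-6$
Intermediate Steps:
$w{\left(h \right)} = -6$ ($w{\left(h \right)} = 0 - 6 = -6$)
$- t{\left(w{\left(o \right)} \right)} = - \left(-6\right) \left(5 - 6\right) = - \left(-6\right) \left(-1\right) = \left(-1\right) 6 = -6$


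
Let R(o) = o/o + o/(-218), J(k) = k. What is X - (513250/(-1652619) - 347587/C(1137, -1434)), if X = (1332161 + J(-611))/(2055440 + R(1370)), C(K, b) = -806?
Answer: -746572135964525891/1735040120270808 ≈ -430.29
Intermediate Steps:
R(o) = 1 - o/218 (R(o) = 1 + o*(-1/218) = 1 - o/218)
X = 72569475/112021192 (X = (1332161 - 611)/(2055440 + (1 - 1/218*1370)) = 1331550/(2055440 + (1 - 685/109)) = 1331550/(2055440 - 576/109) = 1331550/(224042384/109) = 1331550*(109/224042384) = 72569475/112021192 ≈ 0.64782)
X - (513250/(-1652619) - 347587/C(1137, -1434)) = 72569475/112021192 - (513250/(-1652619) - 347587/(-806)) = 72569475/112021192 - (513250*(-1/1652619) - 347587*(-1/806)) = 72569475/112021192 - (-513250/1652619 + 347587/806) = 72569475/112021192 - 1*574015200853/1332010914 = 72569475/112021192 - 574015200853/1332010914 = -746572135964525891/1735040120270808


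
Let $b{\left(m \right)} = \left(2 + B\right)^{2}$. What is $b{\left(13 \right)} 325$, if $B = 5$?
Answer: $15925$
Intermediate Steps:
$b{\left(m \right)} = 49$ ($b{\left(m \right)} = \left(2 + 5\right)^{2} = 7^{2} = 49$)
$b{\left(13 \right)} 325 = 49 \cdot 325 = 15925$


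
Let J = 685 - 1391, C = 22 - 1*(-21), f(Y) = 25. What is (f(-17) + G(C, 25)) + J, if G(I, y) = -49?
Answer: -730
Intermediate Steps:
C = 43 (C = 22 + 21 = 43)
J = -706
(f(-17) + G(C, 25)) + J = (25 - 49) - 706 = -24 - 706 = -730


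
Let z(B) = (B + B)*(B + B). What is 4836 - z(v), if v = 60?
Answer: -9564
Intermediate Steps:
z(B) = 4*B**2 (z(B) = (2*B)*(2*B) = 4*B**2)
4836 - z(v) = 4836 - 4*60**2 = 4836 - 4*3600 = 4836 - 1*14400 = 4836 - 14400 = -9564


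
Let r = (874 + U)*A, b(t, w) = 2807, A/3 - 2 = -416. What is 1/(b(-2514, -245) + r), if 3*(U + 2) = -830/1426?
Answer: -31/33479257 ≈ -9.2595e-7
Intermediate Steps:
A = -1242 (A = 6 + 3*(-416) = 6 - 1248 = -1242)
U = -4693/2139 (U = -2 + (-830/1426)/3 = -2 + (-830*1/1426)/3 = -2 + (1/3)*(-415/713) = -2 - 415/2139 = -4693/2139 ≈ -2.1940)
r = -33566274/31 (r = (874 - 4693/2139)*(-1242) = (1864793/2139)*(-1242) = -33566274/31 ≈ -1.0828e+6)
1/(b(-2514, -245) + r) = 1/(2807 - 33566274/31) = 1/(-33479257/31) = -31/33479257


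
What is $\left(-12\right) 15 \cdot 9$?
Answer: $-1620$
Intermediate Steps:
$\left(-12\right) 15 \cdot 9 = \left(-180\right) 9 = -1620$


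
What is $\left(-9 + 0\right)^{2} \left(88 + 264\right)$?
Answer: $28512$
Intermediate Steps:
$\left(-9 + 0\right)^{2} \left(88 + 264\right) = \left(-9\right)^{2} \cdot 352 = 81 \cdot 352 = 28512$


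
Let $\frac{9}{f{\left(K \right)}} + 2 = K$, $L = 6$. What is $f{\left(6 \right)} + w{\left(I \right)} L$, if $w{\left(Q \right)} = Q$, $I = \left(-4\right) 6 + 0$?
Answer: $- \frac{567}{4} \approx -141.75$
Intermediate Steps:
$I = -24$ ($I = -24 + 0 = -24$)
$f{\left(K \right)} = \frac{9}{-2 + K}$
$f{\left(6 \right)} + w{\left(I \right)} L = \frac{9}{-2 + 6} - 144 = \frac{9}{4} - 144 = - \frac{567}{4}$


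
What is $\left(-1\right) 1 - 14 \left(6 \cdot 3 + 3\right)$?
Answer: $-295$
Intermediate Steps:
$\left(-1\right) 1 - 14 \left(6 \cdot 3 + 3\right) = -1 - 14 \left(18 + 3\right) = -1 - 294 = -295$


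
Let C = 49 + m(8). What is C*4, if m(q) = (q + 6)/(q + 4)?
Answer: 602/3 ≈ 200.67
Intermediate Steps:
m(q) = (6 + q)/(4 + q)
C = 301/6 (C = 49 + (6 + 8)/(4 + 8) = 49 + 14/12 = 49 + (1/12)*14 = 49 + 7/6 = 301/6 ≈ 50.167)
C*4 = (301/6)*4 = 602/3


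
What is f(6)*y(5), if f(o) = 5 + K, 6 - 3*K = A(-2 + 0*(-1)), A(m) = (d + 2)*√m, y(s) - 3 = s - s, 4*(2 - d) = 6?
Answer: 21 - 5*I*√2/2 ≈ 21.0 - 3.5355*I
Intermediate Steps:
d = ½ (d = 2 - ¼*6 = 2 - 3/2 = ½ ≈ 0.50000)
y(s) = 3 (y(s) = 3 + (s - s) = 3 + 0 = 3)
A(m) = 5*√m/2 (A(m) = (½ + 2)*√m = 5*√m/2)
K = 2 - 5*I*√2/6 (K = 2 - 5*√(-2 + 0*(-1))/6 = 2 - 5*√(-2 + 0)/6 = 2 - 5*√(-2)/6 = 2 - 5*I*√2/6 ≈ 2.0 - 1.1785*I)
f(o) = 7 - 5*I*√2/6 (f(o) = 5 + (2 - 5*I*√2/6) = 7 - 5*I*√2/6)
f(6)*y(5) = (7 - 5*I*√2/6)*3 = 21 - 5*I*√2/2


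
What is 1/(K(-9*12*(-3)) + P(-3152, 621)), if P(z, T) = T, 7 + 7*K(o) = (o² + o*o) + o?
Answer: 7/214616 ≈ 3.2616e-5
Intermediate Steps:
K(o) = -1 + o/7 + 2*o²/7 (K(o) = -1 + ((o² + o*o) + o)/7 = -1 + ((o² + o²) + o)/7 = -1 + (2*o² + o)/7 = -1 + (o + 2*o²)/7 = -1 + (o/7 + 2*o²/7) = -1 + o/7 + 2*o²/7)
1/(K(-9*12*(-3)) + P(-3152, 621)) = 1/((-1 + (-9*12*(-3))/7 + 2*(-9*12*(-3))²/7) + 621) = 1/((-1 + (-108*(-3))/7 + 2*(-108*(-3))²/7) + 621) = 1/((-1 + (⅐)*324 + (2/7)*324²) + 621) = 1/((-1 + 324/7 + (2/7)*104976) + 621) = 1/((-1 + 324/7 + 209952/7) + 621) = 1/(210269/7 + 621) = 1/(214616/7) = 7/214616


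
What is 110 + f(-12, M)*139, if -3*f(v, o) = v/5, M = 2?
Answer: 1106/5 ≈ 221.20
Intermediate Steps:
f(v, o) = -v/15 (f(v, o) = -v/(3*5) = -v/15)
110 + f(-12, M)*139 = 110 - 1/15*(-12)*139 = 110 + (4/5)*139 = 110 + 556/5 = 1106/5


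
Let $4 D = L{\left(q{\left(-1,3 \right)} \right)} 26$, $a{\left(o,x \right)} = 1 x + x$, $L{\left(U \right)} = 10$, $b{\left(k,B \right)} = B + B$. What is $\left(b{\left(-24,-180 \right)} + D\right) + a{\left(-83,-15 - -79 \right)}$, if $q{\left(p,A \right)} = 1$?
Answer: $-167$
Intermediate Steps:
$b{\left(k,B \right)} = 2 B$
$a{\left(o,x \right)} = 2 x$ ($a{\left(o,x \right)} = x + x = 2 x$)
$D = 65$ ($D = \frac{10 \cdot 26}{4} = \frac{1}{4} \cdot 260 = 65$)
$\left(b{\left(-24,-180 \right)} + D\right) + a{\left(-83,-15 - -79 \right)} = \left(2 \left(-180\right) + 65\right) + 2 \left(-15 - -79\right) = \left(-360 + 65\right) + 2 \left(-15 + 79\right) = -295 + 2 \cdot 64 = -295 + 128 = -167$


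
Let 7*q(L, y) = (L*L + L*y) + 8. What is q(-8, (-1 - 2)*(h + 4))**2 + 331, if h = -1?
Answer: 36955/49 ≈ 754.18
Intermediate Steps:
q(L, y) = 8/7 + L**2/7 + L*y/7 (q(L, y) = ((L*L + L*y) + 8)/7 = ((L**2 + L*y) + 8)/7 = (8 + L**2 + L*y)/7 = 8/7 + L**2/7 + L*y/7)
q(-8, (-1 - 2)*(h + 4))**2 + 331 = (8/7 + (1/7)*(-8)**2 + (1/7)*(-8)*((-1 - 2)*(-1 + 4)))**2 + 331 = (8/7 + (1/7)*64 + (1/7)*(-8)*(-3*3))**2 + 331 = (8/7 + 64/7 + (1/7)*(-8)*(-9))**2 + 331 = (8/7 + 64/7 + 72/7)**2 + 331 = (144/7)**2 + 331 = 20736/49 + 331 = 36955/49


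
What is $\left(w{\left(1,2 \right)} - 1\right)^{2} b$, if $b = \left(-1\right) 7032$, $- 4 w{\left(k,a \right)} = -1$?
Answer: $- \frac{7911}{2} \approx -3955.5$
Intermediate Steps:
$w{\left(k,a \right)} = \frac{1}{4}$ ($w{\left(k,a \right)} = \left(- \frac{1}{4}\right) \left(-1\right) = \frac{1}{4}$)
$b = -7032$
$\left(w{\left(1,2 \right)} - 1\right)^{2} b = \left(\frac{1}{4} - 1\right)^{2} \left(-7032\right) = \left(- \frac{3}{4}\right)^{2} \left(-7032\right) = \frac{9}{16} \left(-7032\right) = - \frac{7911}{2}$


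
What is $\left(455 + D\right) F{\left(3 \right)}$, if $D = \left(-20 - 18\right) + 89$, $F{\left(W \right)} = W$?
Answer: $1518$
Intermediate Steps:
$D = 51$ ($D = -38 + 89 = 51$)
$\left(455 + D\right) F{\left(3 \right)} = \left(455 + 51\right) 3 = 506 \cdot 3 = 1518$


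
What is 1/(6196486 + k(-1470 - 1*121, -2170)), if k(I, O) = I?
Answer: 1/6194895 ≈ 1.6142e-7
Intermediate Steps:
1/(6196486 + k(-1470 - 1*121, -2170)) = 1/(6196486 + (-1470 - 1*121)) = 1/(6196486 + (-1470 - 121)) = 1/(6196486 - 1591) = 1/6194895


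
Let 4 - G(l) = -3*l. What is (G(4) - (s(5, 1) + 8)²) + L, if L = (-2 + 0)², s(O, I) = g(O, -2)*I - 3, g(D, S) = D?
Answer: -80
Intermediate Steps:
s(O, I) = -3 + I*O (s(O, I) = O*I - 3 = I*O - 3 = -3 + I*O)
G(l) = 4 + 3*l (G(l) = 4 - (-3)*l = 4 + 3*l)
L = 4 (L = (-2)² = 4)
(G(4) - (s(5, 1) + 8)²) + L = ((4 + 3*4) - ((-3 + 1*5) + 8)²) + 4 = ((4 + 12) - ((-3 + 5) + 8)²) + 4 = (16 - (2 + 8)²) + 4 = (16 - 1*10²) + 4 = (16 - 1*100) + 4 = (16 - 100) + 4 = -84 + 4 = -80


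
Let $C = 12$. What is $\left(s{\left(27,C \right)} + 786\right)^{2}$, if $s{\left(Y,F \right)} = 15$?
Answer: $641601$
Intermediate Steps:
$\left(s{\left(27,C \right)} + 786\right)^{2} = \left(15 + 786\right)^{2} = 801^{2} = 641601$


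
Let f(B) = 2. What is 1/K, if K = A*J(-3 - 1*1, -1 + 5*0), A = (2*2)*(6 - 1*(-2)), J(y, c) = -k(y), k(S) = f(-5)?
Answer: -1/64 ≈ -0.015625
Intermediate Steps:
k(S) = 2
J(y, c) = -2 (J(y, c) = -1*2 = -2)
A = 32 (A = 4*(6 + 2) = 4*8 = 32)
K = -64 (K = 32*(-2) = -64)
1/K = 1/(-64) = -1/64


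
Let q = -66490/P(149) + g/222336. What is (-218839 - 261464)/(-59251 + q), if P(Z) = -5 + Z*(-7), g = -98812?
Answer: 3497328215712/430977657077 ≈ 8.1149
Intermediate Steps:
P(Z) = -5 - 7*Z
q = 458736427/7281504 (q = -66490/(-5 - 7*149) - 98812/222336 = -66490/(-5 - 1043) - 98812*1/222336 = -66490/(-1048) - 24703/55584 = -66490*(-1/1048) - 24703/55584 = 33245/524 - 24703/55584 = 458736427/7281504 ≈ 63.000)
(-218839 - 261464)/(-59251 + q) = (-218839 - 261464)/(-59251 + 458736427/7281504) = -480303/(-430977657077/7281504) = -480303*(-7281504/430977657077) = 3497328215712/430977657077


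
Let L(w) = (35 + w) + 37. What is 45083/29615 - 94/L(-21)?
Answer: -484577/1510365 ≈ -0.32083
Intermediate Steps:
L(w) = 72 + w
45083/29615 - 94/L(-21) = 45083/29615 - 94/(72 - 21) = 45083*(1/29615) - 94/51 = 45083/29615 - 94*1/51 = 45083/29615 - 94/51 = -484577/1510365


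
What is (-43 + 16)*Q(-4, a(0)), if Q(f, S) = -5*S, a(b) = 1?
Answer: 135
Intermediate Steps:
(-43 + 16)*Q(-4, a(0)) = (-43 + 16)*(-5*1) = -27*(-5) = 135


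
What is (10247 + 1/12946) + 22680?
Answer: 426272943/12946 ≈ 32927.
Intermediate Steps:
(10247 + 1/12946) + 22680 = 132657663/12946 + 22680 = 426272943/12946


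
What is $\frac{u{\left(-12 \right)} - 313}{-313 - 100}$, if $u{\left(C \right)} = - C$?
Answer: $\frac{43}{59} \approx 0.72881$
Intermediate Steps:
$\frac{u{\left(-12 \right)} - 313}{-313 - 100} = \frac{\left(-1\right) \left(-12\right) - 313}{-313 - 100} = \frac{12 - 313}{-413} = \left(-301\right) \left(- \frac{1}{413}\right) = \frac{43}{59}$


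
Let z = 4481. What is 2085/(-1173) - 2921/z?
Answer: -4256406/1752071 ≈ -2.4294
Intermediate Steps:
2085/(-1173) - 2921/z = 2085/(-1173) - 2921/4481 = 2085*(-1/1173) - 2921*1/4481 = -695/391 - 2921/4481 = -4256406/1752071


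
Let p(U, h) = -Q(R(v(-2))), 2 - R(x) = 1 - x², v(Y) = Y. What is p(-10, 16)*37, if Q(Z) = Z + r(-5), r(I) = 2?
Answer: -259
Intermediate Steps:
R(x) = 1 + x² (R(x) = 2 - (1 - x²) = 2 + (-1 + x²) = 1 + x²)
Q(Z) = 2 + Z (Q(Z) = Z + 2 = 2 + Z)
p(U, h) = -7 (p(U, h) = -(2 + (1 + (-2)²)) = -(2 + (1 + 4)) = -(2 + 5) = -1*7 = -7)
p(-10, 16)*37 = -7*37 = -259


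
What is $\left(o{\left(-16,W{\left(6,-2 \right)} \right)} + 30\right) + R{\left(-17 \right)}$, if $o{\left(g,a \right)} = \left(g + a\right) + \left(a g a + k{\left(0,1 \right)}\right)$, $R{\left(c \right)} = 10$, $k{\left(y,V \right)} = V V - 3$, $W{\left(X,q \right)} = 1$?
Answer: $7$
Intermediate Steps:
$k{\left(y,V \right)} = -3 + V^{2}$ ($k{\left(y,V \right)} = V^{2} - 3 = -3 + V^{2}$)
$o{\left(g,a \right)} = -2 + a + g + g a^{2}$ ($o{\left(g,a \right)} = \left(g + a\right) - \left(3 - 1 - a g a\right) = \left(a + g\right) + \left(g a^{2} + \left(-3 + 1\right)\right) = \left(a + g\right) + \left(g a^{2} - 2\right) = \left(a + g\right) + \left(-2 + g a^{2}\right) = -2 + a + g + g a^{2}$)
$\left(o{\left(-16,W{\left(6,-2 \right)} \right)} + 30\right) + R{\left(-17 \right)} = \left(\left(-2 + 1 - 16 - 16 \cdot 1^{2}\right) + 30\right) + 10 = \left(\left(-2 + 1 - 16 - 16\right) + 30\right) + 10 = \left(-33 + 30\right) + 10 = -3 + 10 = 7$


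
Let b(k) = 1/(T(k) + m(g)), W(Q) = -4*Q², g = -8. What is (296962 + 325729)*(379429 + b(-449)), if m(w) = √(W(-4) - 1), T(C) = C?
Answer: 47647025269261115/201666 - 622691*I*√65/201666 ≈ 2.3627e+11 - 24.894*I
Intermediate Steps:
m(w) = I*√65 (m(w) = √(-4*(-4)² - 1) = √(-4*16 - 1) = √(-64 - 1) = √(-65) = I*√65)
b(k) = 1/(k + I*√65)
(296962 + 325729)*(379429 + b(-449)) = (296962 + 325729)*(379429 + 1/(-449 + I*√65)) = 622691*(379429 + 1/(-449 + I*√65)) = 236267023439 + 622691/(-449 + I*√65)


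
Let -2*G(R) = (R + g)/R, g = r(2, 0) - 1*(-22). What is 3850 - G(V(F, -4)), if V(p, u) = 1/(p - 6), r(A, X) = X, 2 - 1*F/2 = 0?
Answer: 7657/2 ≈ 3828.5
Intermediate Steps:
F = 4 (F = 4 - 2*0 = 4 + 0 = 4)
g = 22 (g = 0 - 1*(-22) = 0 + 22 = 22)
V(p, u) = 1/(-6 + p)
G(R) = -(22 + R)/(2*R) (G(R) = -(R + 22)/(2*R) = -(22 + R)/(2*R))
3850 - G(V(F, -4)) = 3850 - (-22 - 1/(-6 + 4))/(2*(1/(-6 + 4))) = 3850 - (-22 - 1/(-2))/(2*(1/(-2))) = 3850 - (-22 - 1*(-½))/(2*(-½)) = 3850 - (-2)*(-22 + ½)/2 = 3850 - (-2)*(-43)/(2*2) = 3850 - 1*43/2 = 3850 - 43/2 = 7657/2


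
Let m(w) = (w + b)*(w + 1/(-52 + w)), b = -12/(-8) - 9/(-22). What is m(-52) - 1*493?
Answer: 2416367/1144 ≈ 2112.2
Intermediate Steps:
b = 21/11 (b = -12*(-⅛) - 9*(-1/22) = 3/2 + 9/22 = 21/11 ≈ 1.9091)
m(w) = (21/11 + w)*(w + 1/(-52 + w)) (m(w) = (w + 21/11)*(w + 1/(-52 + w)) = (21/11 + w)*(w + 1/(-52 + w)))
m(-52) - 1*493 = (21 - 1081*(-52) - 551*(-52)² + 11*(-52)³)/(11*(-52 - 52)) - 1*493 = (1/11)*(21 + 56212 - 551*2704 + 11*(-140608))/(-104) - 493 = (1/11)*(-1/104)*(21 + 56212 - 1489904 - 1546688) - 493 = (1/11)*(-1/104)*(-2980359) - 493 = 2980359/1144 - 493 = 2416367/1144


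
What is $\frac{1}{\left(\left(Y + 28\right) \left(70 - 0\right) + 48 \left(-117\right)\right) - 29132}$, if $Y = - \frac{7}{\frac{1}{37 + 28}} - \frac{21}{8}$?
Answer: $- \frac{4}{259287} \approx -1.5427 \cdot 10^{-5}$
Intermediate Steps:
$Y = - \frac{3661}{8}$ ($Y = - \frac{7}{\frac{1}{65}} - \frac{21}{8} = - 7 \frac{1}{\frac{1}{65}} - \frac{21}{8} = \left(-7\right) 65 - \frac{21}{8} = -455 - \frac{21}{8} = - \frac{3661}{8} \approx -457.63$)
$\frac{1}{\left(\left(Y + 28\right) \left(70 - 0\right) + 48 \left(-117\right)\right) - 29132} = \frac{1}{\left(\left(- \frac{3661}{8} + 28\right) \left(70 - 0\right) + 48 \left(-117\right)\right) - 29132} = \frac{1}{\left(- \frac{3437 \left(70 + \left(-31 + 31\right)\right)}{8} - 5616\right) - 29132} = \frac{1}{\left(- \frac{3437 \left(70 + 0\right)}{8} - 5616\right) - 29132} = \frac{1}{\left(\left(- \frac{3437}{8}\right) 70 - 5616\right) - 29132} = \frac{1}{\left(- \frac{120295}{4} - 5616\right) - 29132} = \frac{1}{- \frac{142759}{4} - 29132} = \frac{1}{- \frac{259287}{4}} = - \frac{4}{259287}$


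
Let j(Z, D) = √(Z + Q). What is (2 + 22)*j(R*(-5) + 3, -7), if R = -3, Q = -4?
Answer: 24*√14 ≈ 89.800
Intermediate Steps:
j(Z, D) = √(-4 + Z) (j(Z, D) = √(Z - 4) = √(-4 + Z))
(2 + 22)*j(R*(-5) + 3, -7) = (2 + 22)*√(-4 + (-3*(-5) + 3)) = 24*√(-4 + (15 + 3)) = 24*√(-4 + 18) = 24*√14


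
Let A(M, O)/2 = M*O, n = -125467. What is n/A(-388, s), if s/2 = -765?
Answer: -125467/1187280 ≈ -0.10568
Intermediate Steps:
s = -1530 (s = 2*(-765) = -1530)
A(M, O) = 2*M*O (A(M, O) = 2*(M*O) = 2*M*O)
n/A(-388, s) = -125467/(2*(-388)*(-1530)) = -125467/1187280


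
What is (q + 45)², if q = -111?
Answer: 4356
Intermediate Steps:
(q + 45)² = (-111 + 45)² = (-66)² = 4356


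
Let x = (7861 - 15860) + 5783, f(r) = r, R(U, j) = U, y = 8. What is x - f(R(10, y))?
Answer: -2226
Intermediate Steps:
x = -2216 (x = -7999 + 5783 = -2216)
x - f(R(10, y)) = -2216 - 1*10 = -2216 - 10 = -2226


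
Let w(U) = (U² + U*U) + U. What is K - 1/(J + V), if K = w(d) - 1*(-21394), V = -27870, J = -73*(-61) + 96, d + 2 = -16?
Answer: 513621705/23321 ≈ 22024.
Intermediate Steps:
d = -18 (d = -2 - 16 = -18)
J = 4549 (J = 4453 + 96 = 4549)
w(U) = U + 2*U² (w(U) = (U² + U²) + U = 2*U² + U = U + 2*U²)
K = 22024 (K = -18*(1 + 2*(-18)) - 1*(-21394) = -18*(1 - 36) + 21394 = -18*(-35) + 21394 = 630 + 21394 = 22024)
K - 1/(J + V) = 22024 - 1/(4549 - 27870) = 22024 - 1/(-23321) = 22024 - 1*(-1/23321) = 22024 + 1/23321 = 513621705/23321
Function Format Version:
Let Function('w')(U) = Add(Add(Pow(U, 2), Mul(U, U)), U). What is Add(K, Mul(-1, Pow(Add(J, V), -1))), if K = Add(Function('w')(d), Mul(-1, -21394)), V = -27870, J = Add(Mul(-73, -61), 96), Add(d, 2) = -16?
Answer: Rational(513621705, 23321) ≈ 22024.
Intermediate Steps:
d = -18 (d = Add(-2, -16) = -18)
J = 4549 (J = Add(4453, 96) = 4549)
Function('w')(U) = Add(U, Mul(2, Pow(U, 2))) (Function('w')(U) = Add(Add(Pow(U, 2), Pow(U, 2)), U) = Add(Mul(2, Pow(U, 2)), U) = Add(U, Mul(2, Pow(U, 2))))
K = 22024 (K = Add(Mul(-18, Add(1, Mul(2, -18))), Mul(-1, -21394)) = Add(Mul(-18, Add(1, -36)), 21394) = Add(Mul(-18, -35), 21394) = Add(630, 21394) = 22024)
Add(K, Mul(-1, Pow(Add(J, V), -1))) = Add(22024, Mul(-1, Pow(Add(4549, -27870), -1))) = Add(22024, Mul(-1, Pow(-23321, -1))) = Add(22024, Mul(-1, Rational(-1, 23321))) = Add(22024, Rational(1, 23321)) = Rational(513621705, 23321)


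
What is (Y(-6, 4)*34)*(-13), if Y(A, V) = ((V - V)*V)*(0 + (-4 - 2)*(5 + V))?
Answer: 0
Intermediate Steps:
Y(A, V) = 0 (Y(A, V) = (0*V)*(0 - 6*(5 + V)) = 0*(0 + (-30 - 6*V)) = 0*(-30 - 6*V) = 0)
(Y(-6, 4)*34)*(-13) = (0*34)*(-13) = 0*(-13) = 0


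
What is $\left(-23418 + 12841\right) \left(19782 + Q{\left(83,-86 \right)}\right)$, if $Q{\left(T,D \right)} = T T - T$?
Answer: $-281221276$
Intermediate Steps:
$Q{\left(T,D \right)} = T^{2} - T$
$\left(-23418 + 12841\right) \left(19782 + Q{\left(83,-86 \right)}\right) = \left(-23418 + 12841\right) \left(19782 + 83 \left(-1 + 83\right)\right) = - 10577 \left(19782 + 83 \cdot 82\right) = - 10577 \left(19782 + 6806\right) = \left(-10577\right) 26588 = -281221276$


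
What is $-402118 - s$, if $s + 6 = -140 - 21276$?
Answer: $-380696$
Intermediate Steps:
$s = -21422$ ($s = -6 - 21416 = -21422$)
$-402118 - s = -402118 - -21422 = -402118 + 21422 = -380696$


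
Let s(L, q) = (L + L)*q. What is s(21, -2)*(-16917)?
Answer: 1421028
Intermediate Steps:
s(L, q) = 2*L*q (s(L, q) = (2*L)*q = 2*L*q)
s(21, -2)*(-16917) = (2*21*(-2))*(-16917) = -84*(-16917) = 1421028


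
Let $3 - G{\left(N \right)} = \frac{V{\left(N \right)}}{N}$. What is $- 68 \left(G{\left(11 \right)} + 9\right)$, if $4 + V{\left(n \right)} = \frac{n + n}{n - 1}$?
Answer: $- \frac{45492}{55} \approx -827.13$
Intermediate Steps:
$V{\left(n \right)} = -4 + \frac{2 n}{-1 + n}$ ($V{\left(n \right)} = -4 + \frac{n + n}{n - 1} = -4 + \frac{2 n}{-1 + n}$)
$G{\left(N \right)} = 3 - \frac{2 \left(2 - N\right)}{N \left(-1 + N\right)}$ ($G{\left(N \right)} = 3 - \frac{2 \frac{1}{-1 + N} \left(2 - N\right)}{N} = 3 - \frac{2 \left(2 - N\right)}{N \left(-1 + N\right)}$)
$- 68 \left(G{\left(11 \right)} + 9\right) = - 68 \left(\frac{-4 - 11 + 3 \cdot 11^{2}}{11 \left(-1 + 11\right)} + 9\right) = - 68 \left(\frac{-4 - 11 + 3 \cdot 121}{11 \cdot 10} + 9\right) = - 68 \left(\frac{1}{11} \cdot \frac{1}{10} \left(-4 - 11 + 363\right) + 9\right) = - 68 \left(\frac{1}{11} \cdot \frac{1}{10} \cdot 348 + 9\right) = - 68 \left(\frac{174}{55} + 9\right) = \left(-68\right) \frac{669}{55} = - \frac{45492}{55}$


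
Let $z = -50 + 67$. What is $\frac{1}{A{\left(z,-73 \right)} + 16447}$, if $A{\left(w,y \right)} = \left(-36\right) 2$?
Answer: $\frac{1}{16375} \approx 6.1069 \cdot 10^{-5}$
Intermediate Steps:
$z = 17$
$A{\left(w,y \right)} = -72$
$\frac{1}{A{\left(z,-73 \right)} + 16447} = \frac{1}{-72 + 16447} = \frac{1}{16375}$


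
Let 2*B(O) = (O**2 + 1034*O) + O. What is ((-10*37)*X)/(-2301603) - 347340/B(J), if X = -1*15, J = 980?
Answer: -3832945612/10821370105 ≈ -0.35420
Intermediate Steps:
X = -15
B(O) = O**2/2 + 1035*O/2 (B(O) = ((O**2 + 1034*O) + O)/2 = (O**2 + 1035*O)/2 = O**2/2 + 1035*O/2)
((-10*37)*X)/(-2301603) - 347340/B(J) = (-10*37*(-15))/(-2301603) - 347340*1/(490*(1035 + 980)) = -370*(-15)*(-1/2301603) - 347340/((1/2)*980*2015) = 5550*(-1/2301603) - 347340/987350 = -1850/767201 - 347340*1/987350 = -1850/767201 - 4962/14105 = -3832945612/10821370105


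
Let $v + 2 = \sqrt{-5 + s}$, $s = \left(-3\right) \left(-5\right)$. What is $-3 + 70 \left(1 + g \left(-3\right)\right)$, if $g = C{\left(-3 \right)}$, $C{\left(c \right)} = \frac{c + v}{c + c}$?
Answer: $-108 + 35 \sqrt{10} \approx 2.6797$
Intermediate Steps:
$s = 15$
$v = -2 + \sqrt{10}$ ($v = -2 + \sqrt{-5 + 15} = -2 + \sqrt{10} \approx 1.1623$)
$C{\left(c \right)} = \frac{-2 + c + \sqrt{10}}{2 c}$ ($C{\left(c \right)} = \frac{c - \left(2 - \sqrt{10}\right)}{c + c} = \frac{-2 + c + \sqrt{10}}{2 c}$)
$g = \frac{5}{6} - \frac{\sqrt{10}}{6}$ ($g = \frac{-2 - 3 + \sqrt{10}}{2 \left(-3\right)} = \frac{1}{2} \left(- \frac{1}{3}\right) \left(-5 + \sqrt{10}\right) = \frac{5}{6} - \frac{\sqrt{10}}{6} \approx 0.30629$)
$-3 + 70 \left(1 + g \left(-3\right)\right) = -3 + 70 \left(1 + \left(\frac{5}{6} - \frac{\sqrt{10}}{6}\right) \left(-3\right)\right) = -3 + 70 \left(1 - \left(\frac{5}{2} - \frac{\sqrt{10}}{2}\right)\right) = -3 + 70 \left(- \frac{3}{2} + \frac{\sqrt{10}}{2}\right) = -3 - \left(105 - 35 \sqrt{10}\right) = -108 + 35 \sqrt{10}$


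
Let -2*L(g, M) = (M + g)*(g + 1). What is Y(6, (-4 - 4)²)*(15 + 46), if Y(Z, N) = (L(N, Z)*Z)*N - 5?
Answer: -53289905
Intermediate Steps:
L(g, M) = -(1 + g)*(M + g)/2 (L(g, M) = -(M + g)*(g + 1)/2 = -(M + g)*(1 + g)/2 = -(1 + g)*(M + g)/2)
Y(Z, N) = -5 + N*Z*(-N/2 - Z/2 - N²/2 - N*Z/2) (Y(Z, N) = ((-Z/2 - N/2 - N²/2 - Z*N/2)*Z)*N - 5 = ((-Z/2 - N/2 - N²/2 - N*Z/2)*Z)*N - 5 = ((-N/2 - Z/2 - N²/2 - N*Z/2)*Z)*N - 5 = (Z*(-N/2 - Z/2 - N²/2 - N*Z/2))*N - 5 = N*Z*(-N/2 - Z/2 - N²/2 - N*Z/2) - 5 = -5 + N*Z*(-N/2 - Z/2 - N²/2 - N*Z/2))
Y(6, (-4 - 4)²)*(15 + 46) = (-5 - ½*(-4 - 4)²*6*((-4 - 4)² + 6 + ((-4 - 4)²)² + (-4 - 4)²*6))*(15 + 46) = (-5 - ½*(-8)²*6*((-8)² + 6 + ((-8)²)² + (-8)²*6))*61 = (-5 - ½*64*6*(64 + 6 + 64² + 64*6))*61 = (-5 - ½*64*6*(64 + 6 + 4096 + 384))*61 = (-5 - ½*64*6*4550)*61 = (-5 - 873600)*61 = -873605*61 = -53289905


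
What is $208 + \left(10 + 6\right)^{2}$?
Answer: $464$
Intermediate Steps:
$208 + \left(10 + 6\right)^{2} = 208 + 16^{2} = 208 + 256 = 464$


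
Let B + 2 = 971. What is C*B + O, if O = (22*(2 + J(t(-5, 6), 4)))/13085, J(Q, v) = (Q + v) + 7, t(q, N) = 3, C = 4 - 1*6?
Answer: -25358378/13085 ≈ -1938.0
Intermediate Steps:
B = 969 (B = -2 + 971 = 969)
C = -2 (C = 4 - 6 = -2)
J(Q, v) = 7 + Q + v
O = 352/13085 (O = (22*(2 + (7 + 3 + 4)))/13085 = (22*(2 + 14))*(1/13085) = (22*16)*(1/13085) = 352*(1/13085) = 352/13085 ≈ 0.026901)
C*B + O = -2*969 + 352/13085 = -1938 + 352/13085 = -25358378/13085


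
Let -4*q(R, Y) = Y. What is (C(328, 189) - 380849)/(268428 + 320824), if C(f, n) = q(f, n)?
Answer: -1523585/2357008 ≈ -0.64641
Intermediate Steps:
q(R, Y) = -Y/4
C(f, n) = -n/4
(C(328, 189) - 380849)/(268428 + 320824) = (-1/4*189 - 380849)/(268428 + 320824) = (-189/4 - 380849)/589252 = -1523585/4*1/589252 = -1523585/2357008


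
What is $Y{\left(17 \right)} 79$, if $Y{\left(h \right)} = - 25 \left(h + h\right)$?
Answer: $-67150$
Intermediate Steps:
$Y{\left(h \right)} = - 50 h$ ($Y{\left(h \right)} = - 25 \cdot 2 h = - 50 h$)
$Y{\left(17 \right)} 79 = \left(-50\right) 17 \cdot 79 = \left(-850\right) 79 = -67150$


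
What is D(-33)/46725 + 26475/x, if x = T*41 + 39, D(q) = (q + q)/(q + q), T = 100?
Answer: 1237048514/193394775 ≈ 6.3965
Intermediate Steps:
D(q) = 1 (D(q) = (2*q)/((2*q)) = (2*q)*(1/(2*q)) = 1)
x = 4139 (x = 100*41 + 39 = 4100 + 39 = 4139)
D(-33)/46725 + 26475/x = 1/46725 + 26475/4139 = 1237048514/193394775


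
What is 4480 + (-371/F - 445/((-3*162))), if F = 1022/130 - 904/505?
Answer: 85618231885/19371474 ≈ 4419.8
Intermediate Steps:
F = 39859/6565 (F = 1022*(1/130) - 904*1/505 = 511/65 - 904/505 = 39859/6565 ≈ 6.0714)
4480 + (-371/F - 445/((-3*162))) = 4480 + (-371/39859/6565 - 445/((-3*162))) = 4480 + (-371*6565/39859 - 445/(-486)) = 4480 + (-2435615/39859 - 445*(-1/486)) = 4480 + (-2435615/39859 + 445/486) = 4480 - 1165971635/19371474 = 85618231885/19371474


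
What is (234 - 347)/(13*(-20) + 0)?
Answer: 113/260 ≈ 0.43462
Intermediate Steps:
(234 - 347)/(13*(-20) + 0) = -113/(-260 + 0) = -113/(-260) = -113*(-1/260) = 113/260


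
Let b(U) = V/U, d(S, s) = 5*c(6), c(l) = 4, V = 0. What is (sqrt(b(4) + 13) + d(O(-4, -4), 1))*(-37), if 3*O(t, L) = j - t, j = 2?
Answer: -740 - 37*sqrt(13) ≈ -873.41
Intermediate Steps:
O(t, L) = 2/3 - t/3 (O(t, L) = (2 - t)/3 = 2/3 - t/3)
d(S, s) = 20 (d(S, s) = 5*4 = 20)
b(U) = 0 (b(U) = 0/U = 0)
(sqrt(b(4) + 13) + d(O(-4, -4), 1))*(-37) = (sqrt(0 + 13) + 20)*(-37) = (sqrt(13) + 20)*(-37) = (20 + sqrt(13))*(-37) = -740 - 37*sqrt(13)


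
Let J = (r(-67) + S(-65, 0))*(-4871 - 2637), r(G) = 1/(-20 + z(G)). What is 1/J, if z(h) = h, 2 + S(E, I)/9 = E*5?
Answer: 87/1922363336 ≈ 4.5257e-8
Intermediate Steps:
S(E, I) = -18 + 45*E (S(E, I) = -18 + 9*(E*5) = -18 + 9*(5*E) = -18 + 45*E)
r(G) = 1/(-20 + G)
J = 1922363336/87 (J = (1/(-20 - 67) + (-18 + 45*(-65)))*(-4871 - 2637) = (1/(-87) + (-18 - 2925))*(-7508) = (-1/87 - 2943)*(-7508) = -256042/87*(-7508) = 1922363336/87 ≈ 2.2096e+7)
1/J = 1/(1922363336/87) = 87/1922363336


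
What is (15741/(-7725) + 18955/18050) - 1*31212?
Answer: -58029625769/1859150 ≈ -31213.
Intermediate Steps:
(15741/(-7725) + 18955/18050) - 1*31212 = (15741*(-1/7725) + 18955*(1/18050)) - 31212 = (-5247/2575 + 3791/3610) - 31212 = -1835969/1859150 - 31212 = -58029625769/1859150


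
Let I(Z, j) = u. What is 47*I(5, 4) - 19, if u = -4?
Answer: -207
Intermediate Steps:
I(Z, j) = -4
47*I(5, 4) - 19 = 47*(-4) - 19 = -188 - 19 = -207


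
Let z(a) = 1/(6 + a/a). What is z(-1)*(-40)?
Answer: -40/7 ≈ -5.7143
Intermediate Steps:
z(a) = 1/7 (z(a) = 1/(6 + 1) = 1/7)
z(-1)*(-40) = (1/7)*(-40) = -40/7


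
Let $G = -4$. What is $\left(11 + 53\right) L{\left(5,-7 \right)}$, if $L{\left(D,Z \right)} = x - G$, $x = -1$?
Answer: $192$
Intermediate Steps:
$L{\left(D,Z \right)} = 3$ ($L{\left(D,Z \right)} = -1 - -4 = -1 + 4 = 3$)
$\left(11 + 53\right) L{\left(5,-7 \right)} = \left(11 + 53\right) 3 = 64 \cdot 3 = 192$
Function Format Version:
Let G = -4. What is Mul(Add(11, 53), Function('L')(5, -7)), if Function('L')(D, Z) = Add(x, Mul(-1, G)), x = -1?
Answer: 192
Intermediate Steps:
Function('L')(D, Z) = 3 (Function('L')(D, Z) = Add(-1, Mul(-1, -4)) = Add(-1, 4) = 3)
Mul(Add(11, 53), Function('L')(5, -7)) = Mul(Add(11, 53), 3) = Mul(64, 3) = 192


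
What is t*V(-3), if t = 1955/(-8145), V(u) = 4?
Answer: -1564/1629 ≈ -0.96010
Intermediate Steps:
t = -391/1629 (t = 1955*(-1/8145) = -391/1629 ≈ -0.24002)
t*V(-3) = -391/1629*4 = -1564/1629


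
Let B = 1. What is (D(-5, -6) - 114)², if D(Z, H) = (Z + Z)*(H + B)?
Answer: 4096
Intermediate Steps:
D(Z, H) = 2*Z*(1 + H) (D(Z, H) = (Z + Z)*(H + 1) = (2*Z)*(1 + H) = 2*Z*(1 + H))
(D(-5, -6) - 114)² = (2*(-5)*(1 - 6) - 114)² = (2*(-5)*(-5) - 114)² = (50 - 114)² = (-64)² = 4096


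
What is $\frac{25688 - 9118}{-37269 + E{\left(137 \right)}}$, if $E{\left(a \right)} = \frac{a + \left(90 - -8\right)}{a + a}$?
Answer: $- \frac{4540180}{10211471} \approx -0.44462$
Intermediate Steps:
$E{\left(a \right)} = \frac{98 + a}{2 a}$ ($E{\left(a \right)} = \frac{a + \left(90 + 8\right)}{2 a} = \left(a + 98\right) \frac{1}{2 a} = \left(98 + a\right) \frac{1}{2 a} = \frac{98 + a}{2 a}$)
$\frac{25688 - 9118}{-37269 + E{\left(137 \right)}} = \frac{25688 - 9118}{-37269 + \frac{98 + 137}{2 \cdot 137}} = \frac{16570}{-37269 + \frac{1}{2} \cdot \frac{1}{137} \cdot 235} = \frac{16570}{-37269 + \frac{235}{274}} = \frac{16570}{- \frac{10211471}{274}} = 16570 \left(- \frac{274}{10211471}\right) = - \frac{4540180}{10211471}$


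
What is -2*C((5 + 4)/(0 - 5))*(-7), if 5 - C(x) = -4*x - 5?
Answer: 196/5 ≈ 39.200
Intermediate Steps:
C(x) = 10 + 4*x (C(x) = 5 - (-4*x - 5) = 5 - (-5 - 4*x) = 5 + (5 + 4*x) = 10 + 4*x)
-2*C((5 + 4)/(0 - 5))*(-7) = -2*(10 + 4*((5 + 4)/(0 - 5)))*(-7) = -2*(10 + 4*(9/(-5)))*(-7) = -2*(10 + 4*(9*(-⅕)))*(-7) = -2*(10 + 4*(-9/5))*(-7) = -2*(10 - 36/5)*(-7) = -2*14/5*(-7) = -28/5*(-7) = 196/5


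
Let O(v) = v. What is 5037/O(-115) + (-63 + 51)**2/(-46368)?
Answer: -70523/1610 ≈ -43.803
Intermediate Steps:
5037/O(-115) + (-63 + 51)**2/(-46368) = 5037/(-115) + (-63 + 51)**2/(-46368) = 5037*(-1/115) + (-12)**2*(-1/46368) = -219/5 + 144*(-1/46368) = -219/5 - 1/322 = -70523/1610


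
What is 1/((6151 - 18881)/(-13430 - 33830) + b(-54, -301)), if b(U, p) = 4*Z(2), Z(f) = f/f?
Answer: 4726/20177 ≈ 0.23423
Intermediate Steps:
Z(f) = 1
b(U, p) = 4 (b(U, p) = 4*1 = 4)
1/((6151 - 18881)/(-13430 - 33830) + b(-54, -301)) = 1/((6151 - 18881)/(-13430 - 33830) + 4) = 1/(-12730/(-47260) + 4) = 1/(-12730*(-1/47260) + 4) = 1/(1273/4726 + 4) = 1/(20177/4726) = 4726/20177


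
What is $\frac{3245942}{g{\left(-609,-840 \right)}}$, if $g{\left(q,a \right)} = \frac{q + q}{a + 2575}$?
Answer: $- \frac{402264955}{87} \approx -4.6237 \cdot 10^{6}$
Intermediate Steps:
$g{\left(q,a \right)} = \frac{2 q}{2575 + a}$
$\frac{3245942}{g{\left(-609,-840 \right)}} = \frac{3245942}{2 \left(-609\right) \frac{1}{2575 - 840}} = \frac{3245942}{2 \left(-609\right) \frac{1}{1735}} = \frac{3245942}{- \frac{1218}{1735}} = 3245942 \left(- \frac{1735}{1218}\right) = - \frac{402264955}{87}$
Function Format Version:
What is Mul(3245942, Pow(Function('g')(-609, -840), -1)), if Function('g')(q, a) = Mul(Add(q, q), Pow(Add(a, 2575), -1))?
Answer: Rational(-402264955, 87) ≈ -4.6237e+6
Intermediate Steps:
Function('g')(q, a) = Mul(2, q, Pow(Add(2575, a), -1)) (Function('g')(q, a) = Mul(Mul(2, q), Pow(Add(2575, a), -1)) = Mul(2, q, Pow(Add(2575, a), -1)))
Mul(3245942, Pow(Function('g')(-609, -840), -1)) = Mul(3245942, Pow(Mul(2, -609, Pow(Add(2575, -840), -1)), -1)) = Mul(3245942, Pow(Mul(2, -609, Pow(1735, -1)), -1)) = Mul(3245942, Pow(Mul(2, -609, Rational(1, 1735)), -1)) = Mul(3245942, Pow(Rational(-1218, 1735), -1)) = Mul(3245942, Rational(-1735, 1218)) = Rational(-402264955, 87)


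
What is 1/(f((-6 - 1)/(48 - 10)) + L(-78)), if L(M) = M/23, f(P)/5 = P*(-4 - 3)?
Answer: 874/2671 ≈ 0.32722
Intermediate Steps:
f(P) = -35*P (f(P) = 5*(P*(-4 - 3)) = 5*(P*(-7)) = 5*(-7*P) = -35*P)
L(M) = M/23 (L(M) = M*(1/23) = M/23)
1/(f((-6 - 1)/(48 - 10)) + L(-78)) = 1/(-35*(-6 - 1)/(48 - 10) + (1/23)*(-78)) = 1/(-(-245)/38 - 78/23) = 1/(-35*(-7/38) - 78/23) = 1/(245/38 - 78/23) = 1/(2671/874) = 874/2671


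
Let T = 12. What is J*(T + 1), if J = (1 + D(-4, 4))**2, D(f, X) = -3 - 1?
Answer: 117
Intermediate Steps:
D(f, X) = -4
J = 9 (J = (1 - 4)**2 = (-3)**2 = 9)
J*(T + 1) = 9*(12 + 1) = 9*13 = 117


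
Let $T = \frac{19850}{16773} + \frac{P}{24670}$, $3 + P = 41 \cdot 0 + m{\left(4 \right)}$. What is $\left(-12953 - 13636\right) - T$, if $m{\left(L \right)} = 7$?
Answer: $- \frac{5501374841791}{206894955} \approx -26590.0$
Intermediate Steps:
$P = 4$ ($P = -3 + \left(41 \cdot 0 + 7\right) = -3 + \left(0 + 7\right) = -3 + 7 = 4$)
$T = \frac{244883296}{206894955}$ ($T = \frac{19850}{16773} + \frac{4}{24670} = 19850 \cdot \frac{1}{16773} + 4 \cdot \frac{1}{24670} = \frac{19850}{16773} + \frac{2}{12335} = \frac{244883296}{206894955} \approx 1.1836$)
$\left(-12953 - 13636\right) - T = \left(-12953 - 13636\right) - \frac{244883296}{206894955} = -26589 - \frac{244883296}{206894955} = - \frac{5501374841791}{206894955}$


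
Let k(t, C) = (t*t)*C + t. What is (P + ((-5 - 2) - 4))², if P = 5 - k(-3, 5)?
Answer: 2304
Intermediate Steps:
k(t, C) = t + C*t² (k(t, C) = t²*C + t = C*t² + t = t + C*t²)
P = -37 (P = 5 - (-3)*(1 + 5*(-3)) = 5 - (-3)*(1 - 15) = 5 - (-3)*(-14) = 5 - 1*42 = 5 - 42 = -37)
(P + ((-5 - 2) - 4))² = (-37 + ((-5 - 2) - 4))² = (-37 + (-7 - 4))² = (-37 - 11)² = (-48)² = 2304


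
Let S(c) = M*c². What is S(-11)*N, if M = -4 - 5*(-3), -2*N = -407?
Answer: 541717/2 ≈ 2.7086e+5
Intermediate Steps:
N = 407/2 (N = -½*(-407) = 407/2 ≈ 203.50)
M = 11 (M = -4 + 15 = 11)
S(c) = 11*c²
S(-11)*N = (11*(-11)²)*(407/2) = (11*121)*(407/2) = 1331*(407/2) = 541717/2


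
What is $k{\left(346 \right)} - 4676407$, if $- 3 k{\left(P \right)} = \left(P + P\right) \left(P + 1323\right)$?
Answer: $- \frac{15184169}{3} \approx -5.0614 \cdot 10^{6}$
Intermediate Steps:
$k{\left(P \right)} = - \frac{2 P \left(1323 + P\right)}{3}$ ($k{\left(P \right)} = - \frac{\left(P + P\right) \left(P + 1323\right)}{3} = - \frac{2 P \left(1323 + P\right)}{3}$)
$k{\left(346 \right)} - 4676407 = \left(- \frac{2}{3}\right) 346 \left(1323 + 346\right) - 4676407 = \left(- \frac{2}{3}\right) 346 \cdot 1669 - 4676407 = - \frac{1154948}{3} - 4676407 = - \frac{15184169}{3}$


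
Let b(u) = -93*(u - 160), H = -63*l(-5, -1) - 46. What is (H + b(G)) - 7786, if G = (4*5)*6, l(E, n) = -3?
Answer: -3923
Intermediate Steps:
G = 120 (G = 20*6 = 120)
H = 143 (H = -63*(-3) - 46 = 189 - 46 = 143)
b(u) = 14880 - 93*u (b(u) = -93*(-160 + u) = 14880 - 93*u)
(H + b(G)) - 7786 = (143 + (14880 - 93*120)) - 7786 = (143 + (14880 - 11160)) - 7786 = (143 + 3720) - 7786 = 3863 - 7786 = -3923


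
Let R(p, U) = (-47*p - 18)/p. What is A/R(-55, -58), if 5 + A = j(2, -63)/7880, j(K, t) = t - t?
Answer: 275/2567 ≈ 0.10713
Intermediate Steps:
j(K, t) = 0
R(p, U) = (-18 - 47*p)/p
A = -5 (A = -5 + 0/7880 = -5 + 0*(1/7880) = -5 + 0 = -5)
A/R(-55, -58) = -5/(-47 - 18/(-55)) = -5/(-47 - 18*(-1/55)) = -5/(-47 + 18/55) = -5/(-2567/55) = -5*(-55/2567) = 275/2567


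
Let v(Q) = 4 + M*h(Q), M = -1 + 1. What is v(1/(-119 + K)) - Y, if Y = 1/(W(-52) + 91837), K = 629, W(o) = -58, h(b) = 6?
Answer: 367115/91779 ≈ 4.0000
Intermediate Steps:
M = 0
Y = 1/91779 (Y = 1/(-58 + 91837) = 1/91779 ≈ 1.0896e-5)
v(Q) = 4 (v(Q) = 4 + 0*6 = 4 + 0 = 4)
v(1/(-119 + K)) - Y = 4 - 1*1/91779 = 4 - 1/91779 = 367115/91779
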